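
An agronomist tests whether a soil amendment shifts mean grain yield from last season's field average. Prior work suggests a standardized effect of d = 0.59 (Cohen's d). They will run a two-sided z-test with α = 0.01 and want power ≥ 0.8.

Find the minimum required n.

n = 34

Set Φ(δ − 2.576) = 0.8; then δ − 2.576 = Φ⁻¹(0.8) = 0.842, giving δ = 3.417.
(The Φ(−δ − z_{α/2}) term is vanishingly small for δ > 0 and is dropped in the standard sample-size formula.)
δ = d·√n ⇒ n = (δ/d)² = (3.417 / 0.59)² = 33.55.
Rounding up, n = 34.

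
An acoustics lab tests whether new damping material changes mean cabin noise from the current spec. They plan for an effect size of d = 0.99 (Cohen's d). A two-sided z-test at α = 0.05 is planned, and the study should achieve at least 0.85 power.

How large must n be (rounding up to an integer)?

n = 10

Set Φ(δ − 1.960) = 0.85; then δ − 1.960 = Φ⁻¹(0.85) = 1.036, giving δ = 2.996.
(For δ > 0 the lower-tail rejection region contributes negligibly to power, so the one-term inversion is standard.)
δ = d·√n ⇒ n = (δ/d)² = (2.996 / 0.99)² = 9.16.
Round up to the next whole unit.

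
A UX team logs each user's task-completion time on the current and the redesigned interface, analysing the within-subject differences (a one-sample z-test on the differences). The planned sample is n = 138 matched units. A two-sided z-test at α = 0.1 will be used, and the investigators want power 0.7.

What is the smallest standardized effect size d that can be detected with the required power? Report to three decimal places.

d ≈ 0.185

Required noncentrality: δ = z_{0.05} + z_{0.30} = 1.645 + 0.524 = 2.169.
(The second rejection-region term Φ(−δ − z_{α/2}) is negligible and dropped.)
δ = d·√n ⇒ d = δ/√n = 2.169/√138 = 0.1847.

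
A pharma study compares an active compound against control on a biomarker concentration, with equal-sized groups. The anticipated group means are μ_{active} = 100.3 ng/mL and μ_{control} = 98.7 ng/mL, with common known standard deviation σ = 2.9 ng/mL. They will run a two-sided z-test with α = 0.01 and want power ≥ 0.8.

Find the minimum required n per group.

Standardized effect: d = |μ_{active} − μ_{control}| / σ = |100.3 − 98.7| / 2.9 = 0.5517
For power 0.8 need Φ(δ − z_{0.005}) = 0.8, so δ = z_{0.005} + z_{0.20} = 2.576 + 0.842 = 3.417.
(For δ > 0 the lower-tail rejection region contributes negligibly to power, so the one-term inversion is standard.)
δ = d·√(n/2) ⇒ n = 2(δ/d)² = 2 × (3.417 / 0.5517)² = 76.73.
Rounding up, n = 77 per group.

n = 77 per group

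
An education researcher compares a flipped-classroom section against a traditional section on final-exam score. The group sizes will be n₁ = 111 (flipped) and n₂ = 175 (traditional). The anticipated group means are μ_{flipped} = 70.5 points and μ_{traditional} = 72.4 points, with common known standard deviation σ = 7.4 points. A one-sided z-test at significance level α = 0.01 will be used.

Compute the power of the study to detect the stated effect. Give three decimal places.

Standardized effect: d = |μ_{flipped} − μ_{traditional}| / σ = |70.5 − 72.4| / 7.4 = 0.2568
Noncentrality parameter: δ = d / √(1/n₁ + 1/n₂) = 0.2568 / √(1/111 + 1/175) = 2.1160
Critical value for a one-sided test at α = 0.01: z_α = 2.326.
Power = P(Z > 2.326 − δ) = Φ(-0.210) = 0.4167.

Power ≈ 0.417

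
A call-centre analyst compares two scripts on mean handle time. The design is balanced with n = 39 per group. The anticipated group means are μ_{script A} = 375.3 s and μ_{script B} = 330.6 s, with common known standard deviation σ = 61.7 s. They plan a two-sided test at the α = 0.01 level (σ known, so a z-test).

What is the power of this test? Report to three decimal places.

Power ≈ 0.733

Standardized effect: d = |μ_{script A} − μ_{script B}| / σ = |375.3 − 330.6| / 61.7 = 0.7245
Noncentrality parameter: δ = d·√(n/2) = 0.7245 × √(39/2) = 3.1992
Critical value for a two-sided test at α = 0.01: z_{α/2} = 2.576.
Power = Φ(δ − 2.576) + Φ(−δ − 2.576) = Φ(0.623) + Φ(-5.775) = 0.7335 + 0.0000 = 0.7335.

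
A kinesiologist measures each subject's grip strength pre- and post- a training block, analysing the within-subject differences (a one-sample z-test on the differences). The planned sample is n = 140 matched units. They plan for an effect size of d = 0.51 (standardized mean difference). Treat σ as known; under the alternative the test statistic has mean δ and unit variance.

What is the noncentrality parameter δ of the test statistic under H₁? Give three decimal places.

δ = d·√n = 0.51 × √140 = 6.0344

δ ≈ 6.034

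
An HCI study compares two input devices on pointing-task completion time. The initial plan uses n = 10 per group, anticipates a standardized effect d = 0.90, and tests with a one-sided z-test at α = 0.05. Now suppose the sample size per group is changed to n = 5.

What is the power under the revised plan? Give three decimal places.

With n = 5 per group: δ = d·√(n/2) = 0.90 × √(5/2) = 1.4230. Critical value z_{0.05} = 1.645.
Revised power = P(Z > 1.645 − δ) = Φ(-0.222) = 0.4122.

Power ≈ 0.412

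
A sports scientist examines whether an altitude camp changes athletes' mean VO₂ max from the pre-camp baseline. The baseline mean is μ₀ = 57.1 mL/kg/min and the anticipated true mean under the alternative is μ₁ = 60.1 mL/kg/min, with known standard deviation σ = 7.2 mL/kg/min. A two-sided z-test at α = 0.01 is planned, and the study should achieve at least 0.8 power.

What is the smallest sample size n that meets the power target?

n = 68

Standardized effect: d = |μ₁ − μ₀| / σ = |60.1 − 57.1| / 7.2 = 0.4167
Set Φ(δ − 2.576) = 0.8; then δ − 2.576 = Φ⁻¹(0.8) = 0.842, giving δ = 3.417.
(For δ > 0 the lower-tail rejection region contributes negligibly to power, so the one-term inversion is standard.)
δ = d·√n ⇒ n = (δ/d)² = (3.417 / 0.4167)² = 67.27.
Round up to the next whole unit.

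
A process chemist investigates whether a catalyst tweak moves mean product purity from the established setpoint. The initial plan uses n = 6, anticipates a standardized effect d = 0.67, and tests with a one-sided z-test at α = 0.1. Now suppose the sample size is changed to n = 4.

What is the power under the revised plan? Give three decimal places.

Power ≈ 0.523

With n = 4: δ = d·√n = 0.67 × √4 = 1.3400. Critical value z_{0.1} = 1.282.
Revised power = Φ(δ − 1.282) = Φ(0.058) = 0.5233.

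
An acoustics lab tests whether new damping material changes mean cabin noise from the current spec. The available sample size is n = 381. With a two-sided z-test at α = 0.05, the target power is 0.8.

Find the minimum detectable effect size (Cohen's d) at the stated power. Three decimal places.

Required noncentrality: δ = z_{0.025} + z_{0.20} = 1.960 + 0.842 = 2.802.
(Lower-tail contribution to power is negligible for δ > 0.)
δ = d·√n ⇒ d = δ/√n = 2.802/√381 = 0.1435.

d ≈ 0.144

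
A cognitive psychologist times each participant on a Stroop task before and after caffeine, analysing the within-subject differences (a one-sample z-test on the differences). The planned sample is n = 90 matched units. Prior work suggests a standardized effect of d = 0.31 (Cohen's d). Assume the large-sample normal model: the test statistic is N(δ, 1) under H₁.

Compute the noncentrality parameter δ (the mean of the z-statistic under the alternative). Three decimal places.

The noncentrality parameter scales effect size by the design's sample-size factor: δ = d·√n = 0.31 × √90 = 2.9409

δ ≈ 2.941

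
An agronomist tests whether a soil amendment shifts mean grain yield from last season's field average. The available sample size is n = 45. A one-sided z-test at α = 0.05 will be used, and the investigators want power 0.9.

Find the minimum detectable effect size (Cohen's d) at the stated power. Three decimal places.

Need Φ(δ − 1.645) = 0.9, so δ = 1.645 + 1.282 = 2.926.
δ = d·√n ⇒ d = δ/√n = 2.926/√45 = 0.4362.

d ≈ 0.436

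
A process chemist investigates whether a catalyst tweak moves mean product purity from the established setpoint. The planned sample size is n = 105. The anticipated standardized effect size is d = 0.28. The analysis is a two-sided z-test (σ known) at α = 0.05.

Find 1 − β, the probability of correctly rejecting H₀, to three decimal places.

Power ≈ 0.818

Noncentrality parameter: δ = d·√n = 0.28 × √105 = 2.8691
Critical value for a two-sided test at α = 0.05: z_{α/2} = 1.960.
Power = Φ(δ − 1.960) + Φ(−δ − 1.960) = Φ(0.909) + Φ(-4.829) = 0.8184 + 0.0000 = 0.8184.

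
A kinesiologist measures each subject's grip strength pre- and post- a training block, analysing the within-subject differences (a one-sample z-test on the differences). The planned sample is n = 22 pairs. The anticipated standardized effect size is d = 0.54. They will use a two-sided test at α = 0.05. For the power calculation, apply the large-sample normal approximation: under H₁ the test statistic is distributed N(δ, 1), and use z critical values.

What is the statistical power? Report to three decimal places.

Power ≈ 0.717

Noncentrality parameter: δ = d·√n = 0.54 × √22 = 2.5328
Two-sided α = 0.05 → critical value z_{0.025} = 1.960.
Power = Φ(δ − 1.960) + Φ(−δ − 1.960) = Φ(0.573) + Φ(-4.493) = 0.7166 + 0.0000 = 0.7166.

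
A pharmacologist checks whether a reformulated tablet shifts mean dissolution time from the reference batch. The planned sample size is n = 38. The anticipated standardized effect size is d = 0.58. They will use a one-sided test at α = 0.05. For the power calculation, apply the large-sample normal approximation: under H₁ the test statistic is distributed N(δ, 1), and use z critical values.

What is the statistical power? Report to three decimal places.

Noncentrality parameter: δ = d·√n = 0.58 × √38 = 3.5754
Critical value for a one-sided test at α = 0.05: z_α = 1.645.
Power = P(Z > 1.645 − δ) = Φ(1.931) = 0.9732.

Power ≈ 0.973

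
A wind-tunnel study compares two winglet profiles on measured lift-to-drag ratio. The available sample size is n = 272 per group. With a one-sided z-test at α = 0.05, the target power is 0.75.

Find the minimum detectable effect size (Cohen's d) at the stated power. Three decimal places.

Need Φ(δ − 1.645) = 0.75, so δ = 1.645 + 0.674 = 2.319.
δ = d·√(n/2) ⇒ d = δ/√(n/2) = 2.319/√(272/2) = 0.1989.

d ≈ 0.199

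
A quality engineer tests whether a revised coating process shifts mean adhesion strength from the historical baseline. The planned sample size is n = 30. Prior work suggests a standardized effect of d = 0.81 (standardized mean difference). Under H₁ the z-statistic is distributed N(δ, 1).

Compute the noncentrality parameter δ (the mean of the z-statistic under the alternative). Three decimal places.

The noncentrality parameter scales effect size by the design's sample-size factor: δ = d·√n = 0.81 × √30 = 4.4366

δ ≈ 4.437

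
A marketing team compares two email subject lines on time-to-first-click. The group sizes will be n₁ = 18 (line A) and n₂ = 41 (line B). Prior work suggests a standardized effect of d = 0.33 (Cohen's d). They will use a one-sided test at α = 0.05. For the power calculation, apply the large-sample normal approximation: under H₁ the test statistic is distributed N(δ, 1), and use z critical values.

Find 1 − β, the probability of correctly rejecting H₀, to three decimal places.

Noncentrality parameter: δ = d / √(1/n₁ + 1/n₂) = 0.33 / √(1/18 + 1/41) = 1.1671
One-sided α = 0.05 → critical value z_{0.05} = 1.645.
Power = Φ(δ − 1.645) = Φ(-0.478) = 0.3164.

Power ≈ 0.316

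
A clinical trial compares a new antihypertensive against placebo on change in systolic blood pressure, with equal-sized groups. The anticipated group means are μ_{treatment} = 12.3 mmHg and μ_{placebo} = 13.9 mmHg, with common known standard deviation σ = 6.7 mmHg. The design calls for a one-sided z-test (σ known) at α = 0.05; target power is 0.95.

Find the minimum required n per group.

n = 380 per group

Standardized effect: d = |μ_{treatment} − μ_{placebo}| / σ = |12.3 − 13.9| / 6.7 = 0.2388
Set Φ(δ − 1.645) = 0.95; then δ − 1.645 = Φ⁻¹(0.95) = 1.645, giving δ = 3.290.
δ = d·√(n/2) ⇒ n = 2(δ/d)² = 2 × (3.290 / 0.2388)² = 379.54.
Rounding up, n = 380 per group.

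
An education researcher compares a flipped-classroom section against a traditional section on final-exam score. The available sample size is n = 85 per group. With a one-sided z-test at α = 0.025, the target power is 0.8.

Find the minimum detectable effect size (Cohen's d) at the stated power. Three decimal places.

Required noncentrality: δ = z_{0.025} + z_{0.20} = 1.960 + 0.842 = 2.802.
δ = d·√(n/2) ⇒ d = δ/√(n/2) = 2.802/√(85/2) = 0.4297.

d ≈ 0.430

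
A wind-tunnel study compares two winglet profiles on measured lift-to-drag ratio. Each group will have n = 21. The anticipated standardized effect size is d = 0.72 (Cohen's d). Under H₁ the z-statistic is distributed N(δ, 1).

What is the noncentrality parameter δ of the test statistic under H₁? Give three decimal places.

δ ≈ 2.333

δ = d·√(n/2) = 0.72 × √(21/2) = 2.3331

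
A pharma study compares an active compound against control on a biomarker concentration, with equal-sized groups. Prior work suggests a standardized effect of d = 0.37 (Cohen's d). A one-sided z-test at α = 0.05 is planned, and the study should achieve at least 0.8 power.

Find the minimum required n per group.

For power 0.8 need Φ(δ − z_{0.05}) = 0.8, so δ = z_{0.05} + z_{0.20} = 1.645 + 0.842 = 2.486.
δ = d·√(n/2) ⇒ n = 2(δ/d)² = 2 × (2.486 / 0.37)² = 90.32.
Rounding up, n = 91 per group.

n = 91 per group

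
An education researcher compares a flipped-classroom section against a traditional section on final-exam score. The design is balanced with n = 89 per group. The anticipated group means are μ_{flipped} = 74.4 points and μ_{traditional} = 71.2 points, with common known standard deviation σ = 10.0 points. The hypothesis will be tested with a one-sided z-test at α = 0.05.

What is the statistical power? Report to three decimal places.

Power ≈ 0.688

Standardized effect: d = |μ_{flipped} − μ_{traditional}| / σ = |74.4 − 71.2| / 10.0 = 0.3200
Noncentrality parameter: δ = d·√(n/2) = 0.3200 × √(89/2) = 2.1347
One-sided α = 0.05 → critical value z_{0.05} = 1.645.
Power = P(Z > 1.645 − δ) = Φ(0.490) = 0.6879.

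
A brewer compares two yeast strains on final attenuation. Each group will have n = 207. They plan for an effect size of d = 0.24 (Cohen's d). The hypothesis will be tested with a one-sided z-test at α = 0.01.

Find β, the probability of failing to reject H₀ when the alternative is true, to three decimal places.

β ≈ 0.454

Noncentrality parameter: δ = d·√(n/2) = 0.24 × √(207/2) = 2.4416
One-sided α = 0.01 → critical value z_{0.01} = 2.326.
Power = P(Z > 2.326 − δ) = Φ(0.115) = 0.5459.
Type II error: β = 1 − power = 1 − 0.5459 = 0.4541.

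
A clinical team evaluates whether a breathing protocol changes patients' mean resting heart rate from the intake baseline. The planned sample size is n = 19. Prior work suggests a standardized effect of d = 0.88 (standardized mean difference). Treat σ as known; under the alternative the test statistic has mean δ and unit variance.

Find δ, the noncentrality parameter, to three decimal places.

δ ≈ 3.836

δ = d·√n = 0.88 × √19 = 3.8358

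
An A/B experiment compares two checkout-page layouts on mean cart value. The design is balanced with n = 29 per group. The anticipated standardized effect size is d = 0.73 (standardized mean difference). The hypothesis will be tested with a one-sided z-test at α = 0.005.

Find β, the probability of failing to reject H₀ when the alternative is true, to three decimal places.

β ≈ 0.419

Noncentrality parameter: δ = d·√(n/2) = 0.73 × √(29/2) = 2.7798
Critical value for a one-sided test at α = 0.005: z_α = 2.576.
Power = Φ(δ − 2.576) = Φ(0.204) = 0.5808.
Type II error: β = 1 − power = 1 − 0.5808 = 0.4192.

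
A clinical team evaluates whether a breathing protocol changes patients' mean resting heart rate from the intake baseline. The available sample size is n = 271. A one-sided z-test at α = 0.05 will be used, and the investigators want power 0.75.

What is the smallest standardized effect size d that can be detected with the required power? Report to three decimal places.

d ≈ 0.141

Need Φ(δ − 1.645) = 0.75, so δ = 1.645 + 0.674 = 2.319.
δ = d·√n ⇒ d = δ/√n = 2.319/√271 = 0.1409.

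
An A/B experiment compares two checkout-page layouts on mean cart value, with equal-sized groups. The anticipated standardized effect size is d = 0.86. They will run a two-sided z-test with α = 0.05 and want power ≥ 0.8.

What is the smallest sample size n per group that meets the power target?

n = 22 per group

For power 0.8 need Φ(δ − z_{0.025}) = 0.8, so δ = z_{0.025} + z_{0.20} = 1.960 + 0.842 = 2.802.
(The Φ(−δ − z_{α/2}) term is vanishingly small for δ > 0 and is dropped in the standard sample-size formula.)
δ = d·√(n/2) ⇒ n = 2(δ/d)² = 2 × (2.802 / 0.86)² = 21.22.
Round up to the next whole unit.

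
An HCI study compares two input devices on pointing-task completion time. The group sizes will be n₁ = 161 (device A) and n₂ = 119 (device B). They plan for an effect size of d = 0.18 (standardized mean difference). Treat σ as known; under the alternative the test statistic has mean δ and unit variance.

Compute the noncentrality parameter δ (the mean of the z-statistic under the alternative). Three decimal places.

δ = d / √(1/n₁ + 1/n₂) = 0.18 / √(1/161 + 1/119) = 1.4889

δ ≈ 1.489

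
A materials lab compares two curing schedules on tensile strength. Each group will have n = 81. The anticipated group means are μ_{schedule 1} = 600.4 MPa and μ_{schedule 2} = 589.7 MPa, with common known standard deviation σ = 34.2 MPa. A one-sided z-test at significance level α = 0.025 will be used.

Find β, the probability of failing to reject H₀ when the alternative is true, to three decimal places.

β ≈ 0.488

Standardized effect: d = |μ_{schedule 1} − μ_{schedule 2}| / σ = |600.4 − 589.7| / 34.2 = 0.3129
Noncentrality parameter: δ = d·√(n/2) = 0.3129 × √(81/2) = 1.9911
One-sided α = 0.025 → critical value z_{0.025} = 1.960.
Power = Φ(δ − 1.960) = Φ(0.031) = 0.5124.
Type II error: β = 1 − power = 1 − 0.5124 = 0.4876.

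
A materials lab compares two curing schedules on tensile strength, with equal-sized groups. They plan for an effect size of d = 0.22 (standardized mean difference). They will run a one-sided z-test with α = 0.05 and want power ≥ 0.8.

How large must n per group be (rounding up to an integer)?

For power 0.8 need Φ(δ − z_{0.05}) = 0.8, so δ = z_{0.05} + z_{0.20} = 1.645 + 0.842 = 2.486.
δ = d·√(n/2) ⇒ n = 2(δ/d)² = 2 × (2.486 / 0.22)² = 255.48.
Round up to the next whole unit.

n = 256 per group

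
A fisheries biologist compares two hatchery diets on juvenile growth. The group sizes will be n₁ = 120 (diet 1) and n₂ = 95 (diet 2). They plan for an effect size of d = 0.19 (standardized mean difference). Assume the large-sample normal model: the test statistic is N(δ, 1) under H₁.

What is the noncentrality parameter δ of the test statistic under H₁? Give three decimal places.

The noncentrality parameter scales effect size by the design's sample-size factor: δ = d / √(1/n₁ + 1/n₂) = 0.19 / √(1/120 + 1/95) = 1.3835

δ ≈ 1.384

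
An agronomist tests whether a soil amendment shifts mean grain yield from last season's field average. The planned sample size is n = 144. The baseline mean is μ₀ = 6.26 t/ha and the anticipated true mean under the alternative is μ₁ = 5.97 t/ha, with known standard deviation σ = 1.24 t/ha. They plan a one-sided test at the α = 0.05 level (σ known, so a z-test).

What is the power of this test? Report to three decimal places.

Standardized effect: d = |μ₁ − μ₀| / σ = |5.97 − 6.26| / 1.24 = 0.2339
Noncentrality parameter: δ = d·√n = 0.2339 × √144 = 2.8065
Critical value for a one-sided test at α = 0.05: z_α = 1.645.
Power = P(Z > 1.645 − δ) = Φ(1.162) = 0.8773.

Power ≈ 0.877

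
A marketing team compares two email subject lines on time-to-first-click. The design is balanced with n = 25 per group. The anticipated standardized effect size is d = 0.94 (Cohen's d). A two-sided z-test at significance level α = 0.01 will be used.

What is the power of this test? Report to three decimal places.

Noncentrality parameter: δ = d·√(n/2) = 0.94 × √(25/2) = 3.3234
Two-sided α = 0.01 → critical value z_{0.005} = 2.576.
Power = Φ(δ − 2.576) + Φ(−δ − 2.576) = Φ(0.748) + Φ(-5.899) = 0.7726 + 0.0000 = 0.7726.

Power ≈ 0.773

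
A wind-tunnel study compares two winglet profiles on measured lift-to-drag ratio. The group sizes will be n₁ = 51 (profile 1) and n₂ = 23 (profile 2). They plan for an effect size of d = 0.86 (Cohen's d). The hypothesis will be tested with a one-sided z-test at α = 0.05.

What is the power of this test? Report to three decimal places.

Noncentrality parameter: λ = d / √(1/n₁ + 1/n₂) = 0.86 / √(1/51 + 1/23) = 3.4240
One-sided α = 0.05 → critical value z_{0.05} = 1.645.
Power = Φ(λ − 1.645) = Φ(1.779) = 0.9624.

Power ≈ 0.962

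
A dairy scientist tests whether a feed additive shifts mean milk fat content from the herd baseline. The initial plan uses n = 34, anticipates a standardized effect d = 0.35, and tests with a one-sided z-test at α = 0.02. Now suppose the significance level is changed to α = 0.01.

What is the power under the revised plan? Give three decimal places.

Power ≈ 0.388

δ = d·√n = 0.35 × √34 = 2.0408 (unchanged). New critical value: z_{0.01} = 2.326.
Revised power = Φ(δ − 2.326) = Φ(-0.286) = 0.3876.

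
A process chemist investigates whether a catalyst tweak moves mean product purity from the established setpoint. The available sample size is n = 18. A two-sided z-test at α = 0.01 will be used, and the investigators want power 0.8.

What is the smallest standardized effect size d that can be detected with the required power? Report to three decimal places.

d ≈ 0.806

Required noncentrality: δ = z_{0.005} + z_{0.20} = 2.576 + 0.842 = 3.417.
(The second rejection-region term Φ(−δ − z_{α/2}) is negligible and dropped.)
δ = d·√n ⇒ d = δ/√n = 3.417/√18 = 0.8055.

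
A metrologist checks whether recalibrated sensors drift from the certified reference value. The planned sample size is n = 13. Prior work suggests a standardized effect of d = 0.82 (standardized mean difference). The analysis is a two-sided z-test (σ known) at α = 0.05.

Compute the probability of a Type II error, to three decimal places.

β ≈ 0.159

Noncentrality parameter: δ = d·√n = 0.82 × √13 = 2.9566
Critical value for a two-sided test at α = 0.05: z_{α/2} = 1.960.
Power = Φ(δ − 1.960) + Φ(−δ − 1.960) = Φ(0.997) + Φ(-4.917) = 0.8405 + 0.0000 = 0.8405.
Type II error: β = 1 − power = 1 − 0.8405 = 0.1595.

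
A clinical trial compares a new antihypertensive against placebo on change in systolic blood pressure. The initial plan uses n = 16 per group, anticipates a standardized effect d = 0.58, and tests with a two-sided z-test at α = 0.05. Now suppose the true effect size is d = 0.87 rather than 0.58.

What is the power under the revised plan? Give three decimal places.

Power ≈ 0.692

With d = 0.87: δ = d·√(n/2) = 0.87 × √(16/2) = 2.4607. Critical value z_{0.025} = 1.960.
Revised power = Φ(δ − 1.960) + Φ(−δ − 1.960) = Φ(0.501) + Φ(-4.421) = 0.6917 + 0.0000 = 0.6917.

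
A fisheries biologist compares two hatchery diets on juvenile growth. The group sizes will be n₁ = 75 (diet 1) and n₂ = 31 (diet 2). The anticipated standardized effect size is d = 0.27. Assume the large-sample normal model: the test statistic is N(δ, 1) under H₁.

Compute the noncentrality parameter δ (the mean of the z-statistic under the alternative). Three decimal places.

δ ≈ 1.265

δ = d / √(1/n₁ + 1/n₂) = 0.27 / √(1/75 + 1/31) = 1.2645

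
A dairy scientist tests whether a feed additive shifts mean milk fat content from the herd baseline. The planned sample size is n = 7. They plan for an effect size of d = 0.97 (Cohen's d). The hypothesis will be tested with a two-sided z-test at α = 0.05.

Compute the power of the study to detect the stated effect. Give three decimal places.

Noncentrality parameter: δ = d·√n = 0.97 × √7 = 2.5664
Critical value for a two-sided test at α = 0.05: z_{α/2} = 1.960.
Power = Φ(δ − 1.960) + Φ(−δ − 1.960) = Φ(0.606) + Φ(-4.526) = 0.7279 + 0.0000 = 0.7279.

Power ≈ 0.728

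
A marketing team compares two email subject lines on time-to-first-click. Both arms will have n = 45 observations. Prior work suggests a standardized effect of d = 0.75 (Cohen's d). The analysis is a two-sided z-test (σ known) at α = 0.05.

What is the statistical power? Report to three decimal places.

Power ≈ 0.945

Noncentrality parameter: δ = d·√(n/2) = 0.75 × √(45/2) = 3.5576
Two-sided α = 0.05 → critical value z_{0.025} = 1.960.
Power = Φ(δ − 1.960) + Φ(−δ − 1.960) = Φ(1.598) + Φ(-5.518) = 0.9449 + 0.0000 = 0.9449.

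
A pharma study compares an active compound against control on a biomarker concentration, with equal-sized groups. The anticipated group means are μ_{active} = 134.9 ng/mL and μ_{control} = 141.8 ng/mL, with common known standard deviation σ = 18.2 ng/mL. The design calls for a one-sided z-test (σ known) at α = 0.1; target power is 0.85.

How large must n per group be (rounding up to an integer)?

Standardized effect: d = |μ_{active} − μ_{control}| / σ = |134.9 − 141.8| / 18.2 = 0.3791
For power 0.85 need Φ(δ − z_{0.1}) = 0.85, so δ = z_{0.1} + z_{0.15} = 1.282 + 1.036 = 2.318.
δ = d·√(n/2) ⇒ n = 2(δ/d)² = 2 × (2.318 / 0.3791)² = 74.76.
Rounding up, n = 75 per group.

n = 75 per group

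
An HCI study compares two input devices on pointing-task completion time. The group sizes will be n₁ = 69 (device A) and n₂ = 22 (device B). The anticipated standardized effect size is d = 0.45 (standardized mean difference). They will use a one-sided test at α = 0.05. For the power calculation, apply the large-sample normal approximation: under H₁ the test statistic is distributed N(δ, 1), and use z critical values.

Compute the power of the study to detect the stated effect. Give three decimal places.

Noncentrality parameter: δ = d / √(1/n₁ + 1/n₂) = 0.45 / √(1/69 + 1/22) = 1.8379
One-sided α = 0.05 → critical value z_{0.05} = 1.645.
Power = P(Z > 1.645 − δ) = Φ(0.193) = 0.5765.

Power ≈ 0.577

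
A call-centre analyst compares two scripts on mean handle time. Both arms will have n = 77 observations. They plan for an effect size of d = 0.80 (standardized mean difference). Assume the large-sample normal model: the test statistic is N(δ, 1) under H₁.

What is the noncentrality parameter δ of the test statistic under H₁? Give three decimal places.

The noncentrality parameter scales effect size by the design's sample-size factor: δ = d·√(n/2) = 0.80 × √(77/2) = 4.9639

δ ≈ 4.964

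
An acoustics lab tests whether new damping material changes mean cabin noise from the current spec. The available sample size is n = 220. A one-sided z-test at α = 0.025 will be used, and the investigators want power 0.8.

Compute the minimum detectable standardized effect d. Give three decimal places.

Need Φ(δ − 1.960) = 0.8, so δ = 1.960 + 0.842 = 2.802.
δ = d·√n ⇒ d = δ/√n = 2.802/√220 = 0.1889.

d ≈ 0.189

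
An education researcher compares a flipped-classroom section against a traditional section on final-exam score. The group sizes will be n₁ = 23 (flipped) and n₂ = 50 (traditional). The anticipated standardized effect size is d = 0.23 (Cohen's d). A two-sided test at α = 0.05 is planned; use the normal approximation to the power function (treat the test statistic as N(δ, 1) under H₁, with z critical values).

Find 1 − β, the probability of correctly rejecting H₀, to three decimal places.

Noncentrality parameter: δ = d / √(1/n₁ + 1/n₂) = 0.23 / √(1/23 + 1/50) = 0.9129
Two-sided α = 0.05 → critical value z_{0.025} = 1.960.
Power = Φ(δ − 1.960) + Φ(−δ − 1.960) = Φ(-1.047) + Φ(-2.873) = 0.1475 + 0.0020 = 0.1496.

Power ≈ 0.150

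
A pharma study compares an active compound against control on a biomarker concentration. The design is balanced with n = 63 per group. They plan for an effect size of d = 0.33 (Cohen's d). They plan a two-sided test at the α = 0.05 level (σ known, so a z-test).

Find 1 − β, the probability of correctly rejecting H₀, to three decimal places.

Noncentrality parameter: δ = d·√(n/2) = 0.33 × √(63/2) = 1.8521
Two-sided α = 0.05 → critical value z_{0.025} = 1.960.
Power = Φ(δ − 1.960) + Φ(−δ − 1.960) = Φ(-0.108) + Φ(-3.812) = 0.4571 + 0.0001 = 0.4571.

Power ≈ 0.457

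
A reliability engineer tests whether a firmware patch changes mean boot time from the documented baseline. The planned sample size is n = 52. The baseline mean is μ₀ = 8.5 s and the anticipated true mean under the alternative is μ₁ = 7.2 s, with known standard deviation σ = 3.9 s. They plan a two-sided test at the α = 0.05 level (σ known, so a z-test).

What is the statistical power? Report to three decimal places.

Power ≈ 0.671

Standardized effect: d = |μ₁ − μ₀| / σ = |7.2 − 8.5| / 3.9 = 0.3333
Noncentrality parameter: δ = d·√n = 0.3333 × √52 = 2.4037
Two-sided α = 0.05 → critical value z_{0.025} = 1.960.
Power = Φ(δ − 1.960) + Φ(−δ − 1.960) = Φ(0.444) + Φ(-4.364) = 0.6714 + 0.0000 = 0.6714.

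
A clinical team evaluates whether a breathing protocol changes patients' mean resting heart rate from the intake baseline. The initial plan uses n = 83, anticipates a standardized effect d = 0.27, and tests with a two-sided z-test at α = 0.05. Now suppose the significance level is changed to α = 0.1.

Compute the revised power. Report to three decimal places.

δ = d·√n = 0.27 × √83 = 2.4598 (unchanged). New critical value: z_{0.05} = 1.645.
Revised power = Φ(δ − 1.645) + Φ(−δ − 1.645) = Φ(0.815) + Φ(-4.105) = 0.7925 + 0.0000 = 0.7925.

Power ≈ 0.792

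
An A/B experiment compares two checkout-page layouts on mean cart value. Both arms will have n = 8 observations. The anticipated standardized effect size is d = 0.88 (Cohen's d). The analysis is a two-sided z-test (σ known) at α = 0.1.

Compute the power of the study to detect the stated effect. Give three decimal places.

Power ≈ 0.546

Noncentrality parameter: δ = d·√(n/2) = 0.88 × √(8/2) = 1.7600
Two-sided α = 0.1 → critical value z_{0.05} = 1.645.
Power = Φ(δ − 1.645) + Φ(−δ − 1.645) = Φ(0.115) + Φ(-3.405) = 0.5458 + 0.0003 = 0.5462.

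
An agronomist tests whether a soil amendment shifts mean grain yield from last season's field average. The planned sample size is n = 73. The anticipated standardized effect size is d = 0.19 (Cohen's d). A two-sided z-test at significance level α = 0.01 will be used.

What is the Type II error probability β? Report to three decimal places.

Noncentrality parameter: δ = d·√n = 0.19 × √73 = 1.6234
Critical value for a two-sided test at α = 0.01: z_{α/2} = 2.576.
Power = Φ(δ − 2.576) + Φ(−δ − 2.576) = Φ(-0.952) + Φ(-4.199) = 0.1704 + 0.0000 = 0.1704.
Type II error: β = 1 − power = 1 − 0.1704 = 0.8296.

β ≈ 0.830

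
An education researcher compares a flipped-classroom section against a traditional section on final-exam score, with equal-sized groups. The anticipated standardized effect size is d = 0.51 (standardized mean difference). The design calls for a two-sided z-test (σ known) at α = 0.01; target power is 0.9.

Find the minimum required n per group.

Set Φ(δ − 2.576) = 0.9; then δ − 2.576 = Φ⁻¹(0.9) = 1.282, giving δ = 3.857.
(Ignoring the negligible lower-tail rejection probability gives the usual closed-form inversion.)
δ = d·√(n/2) ⇒ n = 2(δ/d)² = 2 × (3.857 / 0.51)² = 114.41.
Round up to the next whole unit.

n = 115 per group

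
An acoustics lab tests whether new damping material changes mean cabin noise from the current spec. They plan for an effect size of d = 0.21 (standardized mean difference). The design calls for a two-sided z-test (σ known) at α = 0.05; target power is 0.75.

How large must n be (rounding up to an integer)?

n = 158

Set Φ(δ − 1.960) = 0.75; then δ − 1.960 = Φ⁻¹(0.75) = 0.674, giving δ = 2.634.
(For δ > 0 the lower-tail rejection region contributes negligibly to power, so the one-term inversion is standard.)
δ = d·√n ⇒ n = (δ/d)² = (2.634 / 0.21)² = 157.38.
Rounding up, n = 158.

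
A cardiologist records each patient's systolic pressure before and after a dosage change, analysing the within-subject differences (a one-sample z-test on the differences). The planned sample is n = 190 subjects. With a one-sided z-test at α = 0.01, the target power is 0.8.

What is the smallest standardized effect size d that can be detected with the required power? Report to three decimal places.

Need Φ(δ − 2.326) = 0.8, so δ = 2.326 + 0.842 = 3.168.
δ = d·√n ⇒ d = δ/√n = 3.168/√190 = 0.2298.

d ≈ 0.230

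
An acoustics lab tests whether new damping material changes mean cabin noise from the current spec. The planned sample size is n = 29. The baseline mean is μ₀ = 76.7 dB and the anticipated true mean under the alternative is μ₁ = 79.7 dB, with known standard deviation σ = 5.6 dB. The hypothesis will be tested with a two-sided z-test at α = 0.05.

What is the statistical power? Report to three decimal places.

Power ≈ 0.823

Standardized effect: d = |μ₁ − μ₀| / σ = |79.7 − 76.7| / 5.6 = 0.5357
Noncentrality parameter: δ = d·√n = 0.5357 × √29 = 2.8849
Critical value for a two-sided test at α = 0.05: z_{α/2} = 1.960.
Power = Φ(δ − 1.960) + Φ(−δ − 1.960) = Φ(0.925) + Φ(-4.845) = 0.8225 + 0.0000 = 0.8225.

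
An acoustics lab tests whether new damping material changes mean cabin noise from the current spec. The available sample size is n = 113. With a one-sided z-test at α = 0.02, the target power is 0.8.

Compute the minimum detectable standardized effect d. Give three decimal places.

Need Φ(δ − 2.054) = 0.8, so δ = 2.054 + 0.842 = 2.895.
δ = d·√n ⇒ d = δ/√n = 2.895/√113 = 0.2724.

d ≈ 0.272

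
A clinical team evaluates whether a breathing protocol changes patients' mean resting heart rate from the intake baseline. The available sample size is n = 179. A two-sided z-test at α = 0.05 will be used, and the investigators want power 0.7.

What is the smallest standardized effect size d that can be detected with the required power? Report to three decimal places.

d ≈ 0.186

Need Φ(δ − 1.960) = 0.7, so δ = 1.960 + 0.524 = 2.484.
(The second rejection-region term Φ(−δ − z_{α/2}) is negligible and dropped.)
δ = d·√n ⇒ d = δ/√n = 2.484/√179 = 0.1857.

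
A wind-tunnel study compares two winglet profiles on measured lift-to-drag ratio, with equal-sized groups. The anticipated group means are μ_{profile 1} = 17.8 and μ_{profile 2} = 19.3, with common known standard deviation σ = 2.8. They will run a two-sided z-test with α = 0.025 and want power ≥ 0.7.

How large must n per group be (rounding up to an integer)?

n = 54 per group

Standardized effect: d = |μ_{profile 1} − μ_{profile 2}| / σ = |17.8 − 19.3| / 2.8 = 0.5357
For power 0.7 need Φ(δ − z_{0.0125}) = 0.7, so δ = z_{0.0125} + z_{0.30} = 2.241 + 0.524 = 2.766.
(For δ > 0 the lower-tail rejection region contributes negligibly to power, so the one-term inversion is standard.)
δ = d·√(n/2) ⇒ n = 2(δ/d)² = 2 × (2.766 / 0.5357)² = 53.31.
Rounding up, n = 54 per group.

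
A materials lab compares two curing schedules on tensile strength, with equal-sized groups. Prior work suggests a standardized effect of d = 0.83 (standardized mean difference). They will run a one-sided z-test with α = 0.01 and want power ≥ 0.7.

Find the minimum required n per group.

n = 24 per group

Set Φ(δ − 2.326) = 0.7; then δ − 2.326 = Φ⁻¹(0.7) = 0.524, giving δ = 2.851.
δ = d·√(n/2) ⇒ n = 2(δ/d)² = 2 × (2.851 / 0.83)² = 23.59.
Round up to the next whole unit.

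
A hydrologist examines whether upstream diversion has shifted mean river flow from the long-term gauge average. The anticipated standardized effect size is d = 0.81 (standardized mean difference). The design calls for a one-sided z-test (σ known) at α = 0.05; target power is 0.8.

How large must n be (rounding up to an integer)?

Set Φ(δ − 1.645) = 0.8; then δ − 1.645 = Φ⁻¹(0.8) = 0.842, giving δ = 2.486.
δ = d·√n ⇒ n = (δ/d)² = (2.486 / 0.81)² = 9.42.
Rounding up, n = 10.

n = 10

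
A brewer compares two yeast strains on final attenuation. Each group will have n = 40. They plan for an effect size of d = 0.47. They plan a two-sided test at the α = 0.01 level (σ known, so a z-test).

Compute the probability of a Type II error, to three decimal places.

β ≈ 0.682

Noncentrality parameter: δ = d·√(n/2) = 0.47 × √(40/2) = 2.1019
Two-sided α = 0.01 → critical value z_{0.005} = 2.576.
Power = Φ(δ − 2.576) + Φ(−δ − 2.576) = Φ(-0.474) + Φ(-4.678) = 0.3178 + 0.0000 = 0.3178.
Type II error: β = 1 − power = 1 − 0.3178 = 0.6822.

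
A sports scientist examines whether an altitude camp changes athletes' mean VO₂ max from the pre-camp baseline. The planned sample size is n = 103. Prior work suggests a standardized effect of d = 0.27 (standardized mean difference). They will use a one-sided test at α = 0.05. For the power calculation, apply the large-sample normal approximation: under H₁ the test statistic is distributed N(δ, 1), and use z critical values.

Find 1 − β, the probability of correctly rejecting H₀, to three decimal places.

Noncentrality parameter: δ = d·√n = 0.27 × √103 = 2.7402
Critical value for a one-sided test at α = 0.05: z_α = 1.645.
Power = Φ(δ − 1.645) = Φ(1.095) = 0.8633.

Power ≈ 0.863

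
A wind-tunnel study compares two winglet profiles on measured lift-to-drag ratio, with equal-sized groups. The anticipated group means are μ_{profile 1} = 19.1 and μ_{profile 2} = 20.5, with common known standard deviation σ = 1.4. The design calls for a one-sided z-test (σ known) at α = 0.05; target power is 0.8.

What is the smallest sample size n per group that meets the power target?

n = 13 per group

Standardized effect: d = |μ_{profile 1} − μ_{profile 2}| / σ = |19.1 − 20.5| / 1.4 = 1.0000
Set Φ(δ − 1.645) = 0.8; then δ − 1.645 = Φ⁻¹(0.8) = 0.842, giving δ = 2.486.
δ = d·√(n/2) ⇒ n = 2(δ/d)² = 2 × (2.486 / 1.0000)² = 12.37.
Round up to the next whole unit.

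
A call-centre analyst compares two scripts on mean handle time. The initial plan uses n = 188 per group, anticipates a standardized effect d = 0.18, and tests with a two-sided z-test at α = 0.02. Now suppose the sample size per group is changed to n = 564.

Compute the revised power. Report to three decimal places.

Power ≈ 0.757

With n = 564 per group: δ = d·√(n/2) = 0.18 × √(564/2) = 3.0227. Critical value z_{0.01} = 2.326.
Revised power = Φ(δ − 2.326) + Φ(−δ − 2.326) = Φ(0.696) + Φ(-5.349) = 0.7569 + 0.0000 = 0.7569.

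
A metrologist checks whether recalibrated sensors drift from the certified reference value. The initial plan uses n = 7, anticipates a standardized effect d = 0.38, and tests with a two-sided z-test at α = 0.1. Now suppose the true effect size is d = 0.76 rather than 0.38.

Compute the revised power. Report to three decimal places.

With d = 0.76: δ = d·√n = 0.76 × √7 = 2.0108. Critical value z_{0.05} = 1.645.
Revised power = Φ(δ − 1.645) + Φ(−δ − 1.645) = Φ(0.366) + Φ(-3.656) = 0.6428 + 0.0001 = 0.6429.

Power ≈ 0.643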